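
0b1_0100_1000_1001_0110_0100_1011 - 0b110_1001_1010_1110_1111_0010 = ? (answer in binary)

0b110111101110011101011001

Subtract column by column in base 2:
  1-0 → 1
  1-1 → 0
  0-0 → 0
  1-0 → 1
  0-1 → 1 (borrow)
  0-1-1 → 0 (borrow)
  1-1-1 → 1 (borrow)
  0-1-1 → 0 (borrow)
  0-0-1 → 1 (borrow)
  1-1-1 → 1 (borrow)
  1-1-1 → 1 (borrow)
  0-1-1 → 0 (borrow)
  1-0-1 → 0
  0-1 → 1 (borrow)
  0-0-1 → 1 (borrow)
  1-1-1 → 1 (borrow)
  0-1-1 → 0 (borrow)
  0-0-1 → 1 (borrow)
  0-0-1 → 1 (borrow)
  1-1-1 → 1 (borrow)
  0-0-1 → 1 (borrow)
  0-1-1 → 0 (borrow)
  1-1-1 → 1 (borrow)
  0-0-1 → 1 (borrow)
  1-0-1 → 0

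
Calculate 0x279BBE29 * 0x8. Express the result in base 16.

0x13CDDF148

Multiply each base-16 digit by 8, carrying:
  9×8 = 72 → write 8 carry 4
  2×8+4 = 20 → write 4 carry 1
  E×8+1 = 113 → write 1 carry 7
  B×8+7 = 95 → write F carry 5
  B×8+5 = 93 → write D carry 5
  9×8+5 = 77 → write D carry 4
  7×8+4 = 60 → write C carry 3
  2×8+3 = 19 → write 3 carry 1
  remaining carry: 1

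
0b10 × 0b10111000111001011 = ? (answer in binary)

0b101110001110010110

Multiply each base-2 digit by 2, carrying:
  1×2 = 2 → write 0 carry 1
  1×2+1 = 3 → write 1 carry 1
  0×2+1 = 1 → write 1
  1×2 = 2 → write 0 carry 1
  0×2+1 = 1 → write 1
  0×2 = 0 → write 0
  1×2 = 2 → write 0 carry 1
  1×2+1 = 3 → write 1 carry 1
  1×2+1 = 3 → write 1 carry 1
  0×2+1 = 1 → write 1
  0×2 = 0 → write 0
  0×2 = 0 → write 0
  1×2 = 2 → write 0 carry 1
  1×2+1 = 3 → write 1 carry 1
  1×2+1 = 3 → write 1 carry 1
  0×2+1 = 1 → write 1
  1×2 = 2 → write 0 carry 1
  remaining carry: 1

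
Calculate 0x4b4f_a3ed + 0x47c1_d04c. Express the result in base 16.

Add column by column in base 16, right to left:
  d+c = 9 carry 1
  e+4+1 = 3 carry 1
  3+0+1 = 4
  a+d = 7 carry 1
  f+1+1 = 1 carry 1
  4+c+1 = 1 carry 1
  b+7+1 = 3 carry 1
  4+4+1 = 9

0x93117439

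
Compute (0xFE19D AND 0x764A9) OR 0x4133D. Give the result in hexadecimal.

0x773BD

0xFE19D AND 0x764A9 = 0x76089.
Then OR with 0x4133D.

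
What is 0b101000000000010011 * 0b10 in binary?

0b1010000000000100110

Multiply each base-2 digit by 2, carrying:
  1×2 = 2 → write 0 carry 1
  1×2+1 = 3 → write 1 carry 1
  0×2+1 = 1 → write 1
  0×2 = 0 → write 0
  1×2 = 2 → write 0 carry 1
  0×2+1 = 1 → write 1
  0×2 = 0 → write 0
  0×2 = 0 → write 0
  0×2 = 0 → write 0
  0×2 = 0 → write 0
  0×2 = 0 → write 0
  0×2 = 0 → write 0
  0×2 = 0 → write 0
  0×2 = 0 → write 0
  0×2 = 0 → write 0
  1×2 = 2 → write 0 carry 1
  0×2+1 = 1 → write 1
  1×2 = 2 → write 0 carry 1
  remaining carry: 1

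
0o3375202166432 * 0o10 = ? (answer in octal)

0o33752021664320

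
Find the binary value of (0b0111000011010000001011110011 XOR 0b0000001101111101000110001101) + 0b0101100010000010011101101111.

0b1100110000101111101011101101

First 0b0111000011010000001011110011 XOR 0b0000001101111101000110001101 = 0b0111001110101101001101111110.
Add column by column in base 2, right to left:
  0+1 = 1
  1+1 = 0 carry 1
  1+1+1 = 1 carry 1
  1+1+1 = 1 carry 1
  1+0+1 = 0 carry 1
  1+1+1 = 1 carry 1
  1+1+1 = 1 carry 1
  0+0+1 = 1
  1+1 = 0 carry 1
  1+1+1 = 1 carry 1
  0+1+1 = 0 carry 1
  0+0+1 = 1
  1+0 = 1
  0+1 = 1
  1+0 = 1
  1+0 = 1
  0+0 = 0
  1+0 = 1
  0+0 = 0
  1+1 = 0 carry 1
  1+0+1 = 0 carry 1
  1+0+1 = 0 carry 1
  0+0+1 = 1
  0+1 = 1
  1+1 = 0 carry 1
  1+0+1 = 0 carry 1
  1+1+1 = 1 carry 1
  final carry 1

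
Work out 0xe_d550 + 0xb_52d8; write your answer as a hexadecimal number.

Add column by column in base 16, right to left:
  0+8 = 8
  5+d = 2 carry 1
  5+2+1 = 8
  d+5 = 2 carry 1
  e+b+1 = a carry 1
  final carry 1

0x1a2828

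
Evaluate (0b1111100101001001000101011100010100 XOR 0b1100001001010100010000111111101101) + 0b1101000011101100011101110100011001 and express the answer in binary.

First 0b1111100101001001000101011100010100 XOR 0b1100001001010100010000111111101101 = 0b0011101100011101010101100011111001.
Add column by column in base 2, right to left:
  1+1 = 0 carry 1
  0+0+1 = 1
  0+0 = 0
  1+1 = 0 carry 1
  1+1+1 = 1 carry 1
  1+0+1 = 0 carry 1
  1+0+1 = 0 carry 1
  1+0+1 = 0 carry 1
  0+1+1 = 0 carry 1
  0+0+1 = 1
  0+1 = 1
  1+1 = 0 carry 1
  1+1+1 = 1 carry 1
  0+0+1 = 1
  1+1 = 0 carry 1
  0+1+1 = 0 carry 1
  1+1+1 = 1 carry 1
  0+0+1 = 1
  1+0 = 1
  0+0 = 0
  1+1 = 0 carry 1
  1+1+1 = 1 carry 1
  1+0+1 = 0 carry 1
  0+1+1 = 0 carry 1
  0+1+1 = 0 carry 1
  0+1+1 = 0 carry 1
  1+0+1 = 0 carry 1
  1+0+1 = 0 carry 1
  0+0+1 = 1
  1+0 = 1
  1+1 = 0 carry 1
  1+0+1 = 0 carry 1
  0+1+1 = 0 carry 1
  0+1+1 = 0 carry 1
  final carry 1

0b10000110000001001110011011000010010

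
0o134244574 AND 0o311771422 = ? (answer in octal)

0o110240420

AND each oct digit independently (no carries):
  1&3=1, 3&1=1, 4&1=0, 2&7=2, 4&7=4, 4&1=0, 5&4=4, 7&2=2, 4&2=0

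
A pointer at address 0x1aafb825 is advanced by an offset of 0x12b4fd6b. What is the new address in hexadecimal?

Add column by column in base 16, right to left:
  5+b = 0 carry 1
  2+6+1 = 9
  8+d = 5 carry 1
  b+f+1 = b carry 1
  f+4+1 = 4 carry 1
  a+b+1 = 6 carry 1
  a+2+1 = d
  1+1 = 2

0x2d64b590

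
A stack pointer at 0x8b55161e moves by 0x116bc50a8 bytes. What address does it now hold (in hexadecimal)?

0x1a21166c6

Add column by column in base 16, right to left:
  e+8 = 6 carry 1
  1+a+1 = c
  6+0 = 6
  1+5 = 6
  5+c = 1 carry 1
  5+b+1 = 1 carry 1
  b+6+1 = 2 carry 1
  8+1+1 = a
  0+1 = 1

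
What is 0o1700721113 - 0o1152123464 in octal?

0o526575427

Subtract column by column in base 8:
  3-4 → 7 (borrow)
  1-6-1 → 2 (borrow)
  1-4-1 → 4 (borrow)
  1-3-1 → 5 (borrow)
  2-2-1 → 7 (borrow)
  7-1-1 → 5
  0-2 → 6 (borrow)
  0-5-1 → 2 (borrow)
  7-1-1 → 5
  1-1 → 0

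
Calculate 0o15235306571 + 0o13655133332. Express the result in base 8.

Add column by column in base 8, right to left:
  1+2 = 3
  7+3 = 2 carry 1
  5+3+1 = 1 carry 1
  6+3+1 = 2 carry 1
  0+3+1 = 4
  3+1 = 4
  5+5 = 2 carry 1
  3+5+1 = 1 carry 1
  2+6+1 = 1 carry 1
  5+3+1 = 1 carry 1
  1+1+1 = 3

0o31112442123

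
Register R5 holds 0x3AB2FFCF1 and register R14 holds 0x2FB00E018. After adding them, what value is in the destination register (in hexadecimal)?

0x6A630DD09

Add column by column in base 16, right to left:
  1+8 = 9
  F+1 = 0 carry 1
  C+0+1 = D
  F+E = D carry 1
  F+0+1 = 0 carry 1
  2+0+1 = 3
  B+B = 6 carry 1
  A+F+1 = A carry 1
  3+2+1 = 6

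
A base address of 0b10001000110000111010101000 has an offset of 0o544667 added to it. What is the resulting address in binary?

0b10001001011101100001011111

0o544667 = 0b101100100110110111 in binary.
Add column by column in base 2, right to left:
  0+1 = 1
  0+1 = 1
  0+1 = 1
  1+0 = 1
  0+1 = 1
  1+1 = 0 carry 1
  0+0+1 = 1
  1+1 = 0 carry 1
  0+1+1 = 0 carry 1
  1+0+1 = 0 carry 1
  1+0+1 = 0 carry 1
  1+1+1 = 1 carry 1
  0+0+1 = 1
  0+0 = 0
  0+1 = 1
  0+1 = 1
  1+0 = 1
  1+1 = 0 carry 1
  0+0+1 = 1
  0+0 = 0
  0+0 = 0
  1+0 = 1
  0+0 = 0
  0+0 = 0
  0+0 = 0
  1+0 = 1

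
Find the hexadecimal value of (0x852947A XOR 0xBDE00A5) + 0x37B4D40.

First 0x852947A XOR 0xBDE00A5 = 0x38C94DF.
Add column by column in base 16, right to left:
  F+0 = F
  D+4 = 1 carry 1
  4+D+1 = 2 carry 1
  9+4+1 = E
  C+B = 7 carry 1
  8+7+1 = 0 carry 1
  3+3+1 = 7

0x707E21F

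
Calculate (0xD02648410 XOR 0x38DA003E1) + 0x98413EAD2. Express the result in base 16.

0x1813D872C3

First 0xD02648410 XOR 0x38DA003E1 = 0xE8FC487F1.
Add column by column in base 16, right to left:
  1+2 = 3
  F+D = C carry 1
  7+A+1 = 2 carry 1
  8+E+1 = 7 carry 1
  4+3+1 = 8
  C+1 = D
  F+4 = 3 carry 1
  8+8+1 = 1 carry 1
  E+9+1 = 8 carry 1
  final carry 1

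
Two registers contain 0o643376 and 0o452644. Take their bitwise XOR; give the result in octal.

0o211532

XOR each oct digit independently (no carries):
  6^4=2, 4^5=1, 3^2=1, 3^6=5, 7^4=3, 6^4=2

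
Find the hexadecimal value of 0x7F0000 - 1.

0x7EFFFF

The trailing 4 digits are 0, so subtracting 1 borrows through: they become F and the next digit up decrements.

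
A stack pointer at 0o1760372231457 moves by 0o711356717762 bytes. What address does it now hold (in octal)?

0o2671751151441

Add column by column in base 8, right to left:
  7+2 = 1 carry 1
  5+6+1 = 4 carry 1
  4+7+1 = 4 carry 1
  1+7+1 = 1 carry 1
  3+1+1 = 5
  2+7 = 1 carry 1
  2+6+1 = 1 carry 1
  7+5+1 = 5 carry 1
  3+3+1 = 7
  0+1 = 1
  6+1 = 7
  7+7 = 6 carry 1
  1+0+1 = 2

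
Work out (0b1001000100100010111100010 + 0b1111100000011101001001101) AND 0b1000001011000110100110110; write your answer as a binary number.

0b1000000001000000000100110

Add column by column in base 2, right to left:
  0+1 = 1
  1+0 = 1
  0+1 = 1
  0+1 = 1
  0+0 = 0
  1+0 = 1
  1+1 = 0 carry 1
  1+0+1 = 0 carry 1
  1+0+1 = 0 carry 1
  0+1+1 = 0 carry 1
  1+0+1 = 0 carry 1
  0+1+1 = 0 carry 1
  0+1+1 = 0 carry 1
  0+1+1 = 0 carry 1
  1+0+1 = 0 carry 1
  0+0+1 = 1
  0+0 = 0
  1+0 = 1
  0+0 = 0
  0+0 = 0
  0+1 = 1
  1+1 = 0 carry 1
  0+1+1 = 0 carry 1
  0+1+1 = 0 carry 1
  1+1+1 = 1 carry 1
  final carry 1
Sum = 0b11000100101000000000101111; now AND with 0b1000001011000110100110110:
  11000100101000000000101111
& 01000001011000110100110110
= 01000000001000000000100110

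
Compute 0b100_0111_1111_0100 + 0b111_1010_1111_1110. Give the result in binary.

Add column by column in base 2, right to left:
  0+0 = 0
  0+1 = 1
  1+1 = 0 carry 1
  0+1+1 = 0 carry 1
  1+1+1 = 1 carry 1
  1+1+1 = 1 carry 1
  1+1+1 = 1 carry 1
  1+1+1 = 1 carry 1
  1+0+1 = 0 carry 1
  1+1+1 = 1 carry 1
  1+0+1 = 0 carry 1
  0+1+1 = 0 carry 1
  0+1+1 = 0 carry 1
  0+1+1 = 0 carry 1
  1+1+1 = 1 carry 1
  final carry 1

0b1100001011110010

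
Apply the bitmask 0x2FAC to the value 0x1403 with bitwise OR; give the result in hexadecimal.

OR each hex digit independently (no carries):
  1|2=3, 4|F=F, 0|A=A, 3|C=F

0x3FAF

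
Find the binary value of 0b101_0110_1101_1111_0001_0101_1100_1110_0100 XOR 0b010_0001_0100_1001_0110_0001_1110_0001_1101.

0b11101111001011001110100001011111001

XOR bit by bit (1 where the bits differ):
  10101101101111100010101110011100100
^ 01000010100100101100001111000011101
= 11101111001011001110100001011111001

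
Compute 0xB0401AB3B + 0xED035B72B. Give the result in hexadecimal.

Add column by column in base 16, right to left:
  B+B = 6 carry 1
  3+2+1 = 6
  B+7 = 2 carry 1
  A+B+1 = 6 carry 1
  1+5+1 = 7
  0+3 = 3
  4+0 = 4
  0+D = D
  B+E = 9 carry 1
  final carry 1

0x19D4376266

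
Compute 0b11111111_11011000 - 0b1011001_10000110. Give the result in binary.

0b1010011001010010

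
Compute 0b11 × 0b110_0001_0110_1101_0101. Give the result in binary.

Multiply each base-2 digit by 3, carrying:
  1×3 = 3 → write 1 carry 1
  0×3+1 = 1 → write 1
  1×3 = 3 → write 1 carry 1
  0×3+1 = 1 → write 1
  1×3 = 3 → write 1 carry 1
  0×3+1 = 1 → write 1
  1×3 = 3 → write 1 carry 1
  1×3+1 = 4 → write 0 carry 2
  0×3+2 = 2 → write 0 carry 1
  1×3+1 = 4 → write 0 carry 2
  1×3+2 = 5 → write 1 carry 2
  0×3+2 = 2 → write 0 carry 1
  1×3+1 = 4 → write 0 carry 2
  0×3+2 = 2 → write 0 carry 1
  0×3+1 = 1 → write 1
  0×3 = 0 → write 0
  0×3 = 0 → write 0
  1×3 = 3 → write 1 carry 1
  1×3+1 = 4 → write 0 carry 2
  remaining carry: 10

0b100100100010001111111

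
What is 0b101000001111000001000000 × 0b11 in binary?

Multiply each base-2 digit by 3, carrying:
  0×3 = 0 → write 0
  0×3 = 0 → write 0
  0×3 = 0 → write 0
  0×3 = 0 → write 0
  0×3 = 0 → write 0
  0×3 = 0 → write 0
  1×3 = 3 → write 1 carry 1
  0×3+1 = 1 → write 1
  0×3 = 0 → write 0
  0×3 = 0 → write 0
  0×3 = 0 → write 0
  0×3 = 0 → write 0
  1×3 = 3 → write 1 carry 1
  1×3+1 = 4 → write 0 carry 2
  1×3+2 = 5 → write 1 carry 2
  1×3+2 = 5 → write 1 carry 2
  0×3+2 = 2 → write 0 carry 1
  0×3+1 = 1 → write 1
  0×3 = 0 → write 0
  0×3 = 0 → write 0
  0×3 = 0 → write 0
  1×3 = 3 → write 1 carry 1
  0×3+1 = 1 → write 1
  1×3 = 3 → write 1 carry 1
  remaining carry: 1

0b1111000101101000011000000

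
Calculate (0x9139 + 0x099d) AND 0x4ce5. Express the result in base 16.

Add column by column in base 16, right to left:
  9+d = 6 carry 1
  3+9+1 = d
  1+9 = a
  9+0 = 9
Sum = 0x9ad6; now AND with 0x4ce5:
  9&4=0, a&c=8, d&e=c, 6&5=4

0x8c4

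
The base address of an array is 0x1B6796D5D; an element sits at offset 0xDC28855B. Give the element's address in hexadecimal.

0x292A1F2B8

Add column by column in base 16, right to left:
  D+B = 8 carry 1
  5+5+1 = B
  D+5 = 2 carry 1
  6+8+1 = F
  9+8 = 1 carry 1
  7+2+1 = A
  6+C = 2 carry 1
  B+D+1 = 9 carry 1
  1+0+1 = 2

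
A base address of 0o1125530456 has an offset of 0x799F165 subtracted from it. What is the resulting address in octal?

0x799F165 = 0o746370545 in octal.
Subtract column by column in base 8:
  6-5 → 1
  5-4 → 1
  4-5 → 7 (borrow)
  0-0-1 → 7 (borrow)
  3-7-1 → 3 (borrow)
  5-3-1 → 1
  5-6 → 7 (borrow)
  2-4-1 → 5 (borrow)
  1-7-1 → 1 (borrow)
  1-0-1 → 0

0o157137711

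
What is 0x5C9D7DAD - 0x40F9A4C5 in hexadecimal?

0x1BA3D8E8

Subtract column by column in base 16:
  D-5 → 8
  A-C → E (borrow)
  D-4-1 → 8
  7-A → D (borrow)
  D-9-1 → 3
  9-F → A (borrow)
  C-0-1 → B
  5-4 → 1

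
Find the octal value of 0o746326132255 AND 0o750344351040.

0o740304110040

AND each oct digit independently (no carries):
  7&7=7, 4&5=4, 6&0=0, 3&3=3, 2&4=0, 6&4=4, 1&3=1, 3&5=1, 2&1=0, 2&0=0, 5&4=4, 5&0=0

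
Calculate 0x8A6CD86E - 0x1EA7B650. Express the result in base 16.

Subtract column by column in base 16:
  E-0 → E
  6-5 → 1
  8-6 → 2
  D-B → 2
  C-7 → 5
  6-A → C (borrow)
  A-E-1 → B (borrow)
  8-1-1 → 6

0x6BC5221E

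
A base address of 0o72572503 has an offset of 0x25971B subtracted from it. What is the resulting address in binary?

0o72572503 = 0b111010101111010101000011 in binary.
0x25971B = 0b1001011001011100011011 in binary.
Subtract column by column in base 2:
  1-1 → 0
  1-1 → 0
  0-0 → 0
  0-1 → 1 (borrow)
  0-1-1 → 0 (borrow)
  0-0-1 → 1 (borrow)
  1-0-1 → 0
  0-0 → 0
  1-1 → 0
  0-1 → 1 (borrow)
  1-1-1 → 1 (borrow)
  0-0-1 → 1 (borrow)
  1-1-1 → 1 (borrow)
  1-0-1 → 0
  1-0 → 1
  1-1 → 0
  0-1 → 1 (borrow)
  1-0-1 → 0
  0-1 → 1 (borrow)
  1-0-1 → 0
  0-0 → 0
  1-1 → 0
  1-0 → 1
  1-0 → 1

0b110001010101111000101000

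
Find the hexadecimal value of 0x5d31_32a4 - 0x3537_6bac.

0x27f9c6f8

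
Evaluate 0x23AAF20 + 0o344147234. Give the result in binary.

0b101110010110111110110111100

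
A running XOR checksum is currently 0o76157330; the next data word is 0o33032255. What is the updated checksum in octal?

0o45165165

XOR each oct digit independently (no carries):
  7^3=4, 6^3=5, 1^0=1, 5^3=6, 7^2=5, 3^2=1, 3^5=6, 0^5=5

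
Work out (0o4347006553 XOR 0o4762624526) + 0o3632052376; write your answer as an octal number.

0o4257674473

First 0o4347006553 XOR 0o4762624526 = 0o0425622075.
Add column by column in base 8, right to left:
  5+6 = 3 carry 1
  7+7+1 = 7 carry 1
  0+3+1 = 4
  2+2 = 4
  2+5 = 7
  6+0 = 6
  5+2 = 7
  2+3 = 5
  4+6 = 2 carry 1
  0+3+1 = 4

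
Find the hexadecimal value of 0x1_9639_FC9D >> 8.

Shifting right by 8 bits = 2 hex digits: drop the last 2.

0x19639FC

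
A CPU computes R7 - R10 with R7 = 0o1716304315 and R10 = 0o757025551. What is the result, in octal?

Subtract column by column in base 8:
  5-1 → 4
  1-5 → 4 (borrow)
  3-5-1 → 5 (borrow)
  4-5-1 → 6 (borrow)
  0-2-1 → 5 (borrow)
  3-0-1 → 2
  6-7 → 7 (borrow)
  1-5-1 → 3 (borrow)
  7-7-1 → 7 (borrow)
  1-0-1 → 0

0o737256544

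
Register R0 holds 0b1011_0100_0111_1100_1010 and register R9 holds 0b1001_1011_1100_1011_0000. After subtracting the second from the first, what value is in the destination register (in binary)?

0b11000101100011010

Subtract column by column in base 2:
  0-0 → 0
  1-0 → 1
  0-0 → 0
  1-0 → 1
  0-1 → 1 (borrow)
  0-1-1 → 0 (borrow)
  1-0-1 → 0
  1-1 → 0
  1-0 → 1
  1-0 → 1
  1-1 → 0
  0-1 → 1 (borrow)
  0-1-1 → 0 (borrow)
  0-1-1 → 0 (borrow)
  1-0-1 → 0
  0-1 → 1 (borrow)
  1-1-1 → 1 (borrow)
  1-0-1 → 0
  0-0 → 0
  1-1 → 0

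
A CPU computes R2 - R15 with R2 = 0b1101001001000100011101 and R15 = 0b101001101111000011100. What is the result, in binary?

Subtract column by column in base 2:
  1-0 → 1
  0-0 → 0
  1-1 → 0
  1-1 → 0
  1-1 → 0
  0-0 → 0
  0-0 → 0
  0-0 → 0
  1-0 → 1
  0-1 → 1 (borrow)
  0-1-1 → 0 (borrow)
  0-1-1 → 0 (borrow)
  1-1-1 → 1 (borrow)
  0-0-1 → 1 (borrow)
  0-1-1 → 0 (borrow)
  1-1-1 → 1 (borrow)
  0-0-1 → 1 (borrow)
  0-0-1 → 1 (borrow)
  1-1-1 → 1 (borrow)
  0-0-1 → 1 (borrow)
  1-1-1 → 1 (borrow)
  1-0-1 → 0

0b111111011001100000001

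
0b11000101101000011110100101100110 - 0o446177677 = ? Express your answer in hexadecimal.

0xC108E9A7

0b11000101101000011110100101100110 = 0xC5A1E966 in hexadecimal.
0o446177677 = 0x498FFBF in hexadecimal.
Subtract column by column in base 16:
  6-F → 7 (borrow)
  6-B-1 → A (borrow)
  9-F-1 → 9 (borrow)
  E-F-1 → E (borrow)
  1-8-1 → 8 (borrow)
  A-9-1 → 0
  5-4 → 1
  C-0 → C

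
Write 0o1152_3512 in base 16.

0x26a74a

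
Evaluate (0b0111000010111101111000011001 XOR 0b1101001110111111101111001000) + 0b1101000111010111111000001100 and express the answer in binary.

0b10111010011011010001111011101

First 0b0111000010111101111000011001 XOR 0b1101001110111111101111001000 = 0b1010001100000010010111010001.
Add column by column in base 2, right to left:
  1+0 = 1
  0+0 = 0
  0+1 = 1
  0+1 = 1
  1+0 = 1
  0+0 = 0
  1+0 = 1
  1+0 = 1
  1+0 = 1
  0+1 = 1
  1+1 = 0 carry 1
  0+1+1 = 0 carry 1
  0+1+1 = 0 carry 1
  1+1+1 = 1 carry 1
  0+1+1 = 0 carry 1
  0+0+1 = 1
  0+1 = 1
  0+0 = 0
  0+1 = 1
  0+1 = 1
  1+1 = 0 carry 1
  1+0+1 = 0 carry 1
  0+0+1 = 1
  0+0 = 0
  0+1 = 1
  1+0 = 1
  0+1 = 1
  1+1 = 0 carry 1
  final carry 1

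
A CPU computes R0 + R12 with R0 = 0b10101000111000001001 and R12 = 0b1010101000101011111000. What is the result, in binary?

0b1101010001100100000001

Add column by column in base 2, right to left:
  1+0 = 1
  0+0 = 0
  0+0 = 0
  1+1 = 0 carry 1
  0+1+1 = 0 carry 1
  0+1+1 = 0 carry 1
  0+1+1 = 0 carry 1
  0+1+1 = 0 carry 1
  0+0+1 = 1
  1+1 = 0 carry 1
  1+0+1 = 0 carry 1
  1+1+1 = 1 carry 1
  0+0+1 = 1
  0+0 = 0
  0+0 = 0
  1+1 = 0 carry 1
  0+0+1 = 1
  1+1 = 0 carry 1
  0+0+1 = 1
  1+1 = 0 carry 1
  0+0+1 = 1
  0+1 = 1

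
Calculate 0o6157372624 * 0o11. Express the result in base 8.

Multiply each base-8 digit by 9, carrying:
  4×9 = 36 → write 4 carry 4
  2×9+4 = 22 → write 6 carry 2
  6×9+2 = 56 → write 0 carry 7
  2×9+7 = 25 → write 1 carry 3
  7×9+3 = 66 → write 2 carry 8
  3×9+8 = 35 → write 3 carry 4
  7×9+4 = 67 → write 3 carry 8
  5×9+8 = 53 → write 5 carry 6
  1×9+6 = 15 → write 7 carry 1
  6×9+1 = 55 → write 7 carry 6
  remaining carry: 6

0o67753321064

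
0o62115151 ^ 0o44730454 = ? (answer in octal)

0o26625505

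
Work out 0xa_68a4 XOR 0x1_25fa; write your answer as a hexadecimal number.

0xb4d5e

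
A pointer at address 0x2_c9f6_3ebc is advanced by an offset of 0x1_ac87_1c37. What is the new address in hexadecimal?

Add column by column in base 16, right to left:
  c+7 = 3 carry 1
  b+3+1 = f
  e+c = a carry 1
  3+1+1 = 5
  6+7 = d
  f+8 = 7 carry 1
  9+c+1 = 6 carry 1
  c+a+1 = 7 carry 1
  2+1+1 = 4

0x4767d5af3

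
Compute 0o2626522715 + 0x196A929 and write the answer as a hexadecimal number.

0o2626522715 = 0x165AA5CD in hexadecimal.
Add column by column in base 16, right to left:
  D+9 = 6 carry 1
  C+2+1 = F
  5+9 = E
  A+A = 4 carry 1
  A+6+1 = 1 carry 1
  5+9+1 = F
  6+1 = 7
  1+0 = 1

0x17F14EF6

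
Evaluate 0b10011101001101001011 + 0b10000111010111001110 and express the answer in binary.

Add column by column in base 2, right to left:
  1+0 = 1
  1+1 = 0 carry 1
  0+1+1 = 0 carry 1
  1+1+1 = 1 carry 1
  0+0+1 = 1
  0+0 = 0
  1+1 = 0 carry 1
  0+1+1 = 0 carry 1
  1+1+1 = 1 carry 1
  1+0+1 = 0 carry 1
  0+1+1 = 0 carry 1
  0+0+1 = 1
  1+1 = 0 carry 1
  0+1+1 = 0 carry 1
  1+1+1 = 1 carry 1
  1+0+1 = 0 carry 1
  1+0+1 = 0 carry 1
  0+0+1 = 1
  0+0 = 0
  1+1 = 0 carry 1
  final carry 1

0b100100100100100011001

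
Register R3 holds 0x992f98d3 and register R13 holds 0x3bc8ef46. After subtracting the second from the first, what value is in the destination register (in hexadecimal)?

0x5d66a98d

Subtract column by column in base 16:
  3-6 → d (borrow)
  d-4-1 → 8
  8-f → 9 (borrow)
  9-e-1 → a (borrow)
  f-8-1 → 6
  2-c → 6 (borrow)
  9-b-1 → d (borrow)
  9-3-1 → 5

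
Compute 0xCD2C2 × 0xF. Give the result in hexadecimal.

Multiply each base-16 digit by 15, carrying:
  2×15 = 30 → write E carry 1
  C×15+1 = 181 → write 5 carry 11
  2×15+11 = 41 → write 9 carry 2
  D×15+2 = 197 → write 5 carry 12
  C×15+12 = 192 → write 0 carry 12
  remaining carry: C

0xC0595E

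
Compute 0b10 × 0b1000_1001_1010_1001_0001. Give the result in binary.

0b100010011010100100010

Multiply each base-2 digit by 2, carrying:
  1×2 = 2 → write 0 carry 1
  0×2+1 = 1 → write 1
  0×2 = 0 → write 0
  0×2 = 0 → write 0
  1×2 = 2 → write 0 carry 1
  0×2+1 = 1 → write 1
  0×2 = 0 → write 0
  1×2 = 2 → write 0 carry 1
  0×2+1 = 1 → write 1
  1×2 = 2 → write 0 carry 1
  0×2+1 = 1 → write 1
  1×2 = 2 → write 0 carry 1
  1×2+1 = 3 → write 1 carry 1
  0×2+1 = 1 → write 1
  0×2 = 0 → write 0
  1×2 = 2 → write 0 carry 1
  0×2+1 = 1 → write 1
  0×2 = 0 → write 0
  0×2 = 0 → write 0
  1×2 = 2 → write 0 carry 1
  remaining carry: 1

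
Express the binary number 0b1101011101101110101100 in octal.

0o15355654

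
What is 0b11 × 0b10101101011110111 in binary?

Multiply each base-2 digit by 3, carrying:
  1×3 = 3 → write 1 carry 1
  1×3+1 = 4 → write 0 carry 2
  1×3+2 = 5 → write 1 carry 2
  0×3+2 = 2 → write 0 carry 1
  1×3+1 = 4 → write 0 carry 2
  1×3+2 = 5 → write 1 carry 2
  1×3+2 = 5 → write 1 carry 2
  1×3+2 = 5 → write 1 carry 2
  0×3+2 = 2 → write 0 carry 1
  1×3+1 = 4 → write 0 carry 2
  0×3+2 = 2 → write 0 carry 1
  1×3+1 = 4 → write 0 carry 2
  1×3+2 = 5 → write 1 carry 2
  0×3+2 = 2 → write 0 carry 1
  1×3+1 = 4 → write 0 carry 2
  0×3+2 = 2 → write 0 carry 1
  1×3+1 = 4 → write 0 carry 2
  remaining carry: 10

0b1000001000011100101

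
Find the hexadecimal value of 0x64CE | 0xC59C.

OR each hex digit independently (no carries):
  6|C=E, 4|5=5, C|9=D, E|C=E

0xE5DE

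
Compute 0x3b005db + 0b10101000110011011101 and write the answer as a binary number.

0x3b005db = 0b11101100000000010111011011 in binary.
Add column by column in base 2, right to left:
  1+1 = 0 carry 1
  1+0+1 = 0 carry 1
  0+1+1 = 0 carry 1
  1+1+1 = 1 carry 1
  1+1+1 = 1 carry 1
  0+0+1 = 1
  1+1 = 0 carry 1
  1+1+1 = 1 carry 1
  1+0+1 = 0 carry 1
  0+0+1 = 1
  1+1 = 0 carry 1
  0+1+1 = 0 carry 1
  0+0+1 = 1
  0+0 = 0
  0+0 = 0
  0+1 = 1
  0+0 = 0
  0+1 = 1
  0+0 = 0
  0+1 = 1
  1+0 = 1
  1+0 = 1
  0+0 = 0
  1+0 = 1
  1+0 = 1
  1+0 = 1

0b11101110101001001010111000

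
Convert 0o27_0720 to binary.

Each octal digit is 3 bits: 2=010 7=111 0=000 7=111 2=010 0=000.

0b10111000111010000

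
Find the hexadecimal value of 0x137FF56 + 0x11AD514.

0x252D46A

Add column by column in base 16, right to left:
  6+4 = A
  5+1 = 6
  F+5 = 4 carry 1
  F+D+1 = D carry 1
  7+A+1 = 2 carry 1
  3+1+1 = 5
  1+1 = 2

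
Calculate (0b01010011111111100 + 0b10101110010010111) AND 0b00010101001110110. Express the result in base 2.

0b10010

Add column by column in base 2, right to left:
  0+1 = 1
  0+1 = 1
  1+1 = 0 carry 1
  1+0+1 = 0 carry 1
  1+1+1 = 1 carry 1
  1+0+1 = 0 carry 1
  1+0+1 = 0 carry 1
  1+1+1 = 1 carry 1
  1+0+1 = 0 carry 1
  1+0+1 = 0 carry 1
  1+1+1 = 1 carry 1
  0+1+1 = 0 carry 1
  0+1+1 = 0 carry 1
  1+0+1 = 0 carry 1
  0+1+1 = 0 carry 1
  1+0+1 = 0 carry 1
  0+1+1 = 0 carry 1
  final carry 1
Sum = 0b100000010010010011; now AND with 0b00010101001110110:
  100000010010010011
& 000010101001110110
= 000000000000010010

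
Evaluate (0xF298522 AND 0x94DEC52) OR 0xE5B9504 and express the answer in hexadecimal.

0xF5B9506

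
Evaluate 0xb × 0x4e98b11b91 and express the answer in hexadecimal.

Multiply each base-16 digit by 11, carrying:
  1×11 = 11 → write b
  9×11 = 99 → write 3 carry 6
  b×11+6 = 127 → write f carry 7
  1×11+7 = 18 → write 2 carry 1
  1×11+1 = 12 → write c
  b×11 = 121 → write 9 carry 7
  8×11+7 = 95 → write f carry 5
  9×11+5 = 104 → write 8 carry 6
  e×11+6 = 160 → write 0 carry 10
  4×11+10 = 54 → write 6 carry 3
  remaining carry: 3

0x3608f9c2f3b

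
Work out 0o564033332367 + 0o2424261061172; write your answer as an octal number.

0o3210314413561

Add column by column in base 8, right to left:
  7+2 = 1 carry 1
  6+7+1 = 6 carry 1
  3+1+1 = 5
  2+1 = 3
  3+6 = 1 carry 1
  3+0+1 = 4
  3+1 = 4
  3+6 = 1 carry 1
  0+2+1 = 3
  4+4 = 0 carry 1
  6+2+1 = 1 carry 1
  5+4+1 = 2 carry 1
  0+2+1 = 3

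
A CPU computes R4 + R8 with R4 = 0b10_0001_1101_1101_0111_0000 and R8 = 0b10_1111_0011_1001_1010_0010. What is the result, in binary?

0b10100010001011100010010

Add column by column in base 2, right to left:
  0+0 = 0
  0+1 = 1
  0+0 = 0
  0+0 = 0
  1+0 = 1
  1+1 = 0 carry 1
  1+0+1 = 0 carry 1
  0+1+1 = 0 carry 1
  1+1+1 = 1 carry 1
  0+0+1 = 1
  1+0 = 1
  1+1 = 0 carry 1
  1+1+1 = 1 carry 1
  0+1+1 = 0 carry 1
  1+0+1 = 0 carry 1
  1+0+1 = 0 carry 1
  1+1+1 = 1 carry 1
  0+1+1 = 0 carry 1
  0+1+1 = 0 carry 1
  0+1+1 = 0 carry 1
  0+0+1 = 1
  1+1 = 0 carry 1
  final carry 1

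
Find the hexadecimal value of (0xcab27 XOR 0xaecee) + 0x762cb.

First 0xcab27 XOR 0xaecee = 0x647c9.
Add column by column in base 16, right to left:
  9+b = 4 carry 1
  c+c+1 = 9 carry 1
  7+2+1 = a
  4+6 = a
  6+7 = d

0xdaa94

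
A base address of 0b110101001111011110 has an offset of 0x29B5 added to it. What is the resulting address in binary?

0b110111110110010011

0x29B5 = 0b10100110110101 in binary.
Add column by column in base 2, right to left:
  0+1 = 1
  1+0 = 1
  1+1 = 0 carry 1
  1+0+1 = 0 carry 1
  1+1+1 = 1 carry 1
  0+1+1 = 0 carry 1
  1+0+1 = 0 carry 1
  1+1+1 = 1 carry 1
  1+1+1 = 1 carry 1
  1+0+1 = 0 carry 1
  0+0+1 = 1
  0+1 = 1
  1+0 = 1
  0+1 = 1
  1+0 = 1
  0+0 = 0
  1+0 = 1
  1+0 = 1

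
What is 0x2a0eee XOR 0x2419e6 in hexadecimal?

0x0e1708

XOR each hex digit independently (no carries):
  2^2=0, a^4=e, 0^1=1, e^9=7, e^e=0, e^6=8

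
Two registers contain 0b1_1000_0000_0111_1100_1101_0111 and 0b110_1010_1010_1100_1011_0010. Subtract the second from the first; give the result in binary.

0b1000101011101000000100101

Subtract column by column in base 2:
  1-0 → 1
  1-1 → 0
  1-0 → 1
  0-0 → 0
  1-1 → 0
  0-1 → 1 (borrow)
  1-0-1 → 0
  1-1 → 0
  0-0 → 0
  0-0 → 0
  1-1 → 0
  1-1 → 0
  1-0 → 1
  1-1 → 0
  1-0 → 1
  0-1 → 1 (borrow)
  0-0-1 → 1 (borrow)
  0-1-1 → 0 (borrow)
  0-0-1 → 1 (borrow)
  0-1-1 → 0 (borrow)
  0-0-1 → 1 (borrow)
  0-1-1 → 0 (borrow)
  0-1-1 → 0 (borrow)
  1-0-1 → 0
  1-0 → 1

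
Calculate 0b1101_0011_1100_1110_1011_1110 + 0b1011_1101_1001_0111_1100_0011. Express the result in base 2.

0b1100100010110011010000001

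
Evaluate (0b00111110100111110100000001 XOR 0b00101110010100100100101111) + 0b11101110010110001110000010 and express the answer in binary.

0b11111111001001011110110000

First 0b00111110100111110100000001 XOR 0b00101110010100100100101111 = 0b00010000110011010000101110.
Add column by column in base 2, right to left:
  0+0 = 0
  1+1 = 0 carry 1
  1+0+1 = 0 carry 1
  1+0+1 = 0 carry 1
  0+0+1 = 1
  1+0 = 1
  0+0 = 0
  0+1 = 1
  0+1 = 1
  0+1 = 1
  1+0 = 1
  0+0 = 0
  1+0 = 1
  1+1 = 0 carry 1
  0+1+1 = 0 carry 1
  0+0+1 = 1
  1+1 = 0 carry 1
  1+0+1 = 0 carry 1
  0+0+1 = 1
  0+1 = 1
  0+1 = 1
  0+1 = 1
  1+0 = 1
  0+1 = 1
  0+1 = 1
  0+1 = 1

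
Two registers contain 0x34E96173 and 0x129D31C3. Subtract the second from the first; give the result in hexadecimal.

Subtract column by column in base 16:
  3-3 → 0
  7-C → B (borrow)
  1-1-1 → F (borrow)
  6-3-1 → 2
  9-D → C (borrow)
  E-9-1 → 4
  4-2 → 2
  3-1 → 2

0x224C2FB0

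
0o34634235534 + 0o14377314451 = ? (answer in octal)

Add column by column in base 8, right to left:
  4+1 = 5
  3+5 = 0 carry 1
  5+4+1 = 2 carry 1
  5+4+1 = 2 carry 1
  3+1+1 = 5
  2+3 = 5
  4+7 = 3 carry 1
  3+7+1 = 3 carry 1
  6+3+1 = 2 carry 1
  4+4+1 = 1 carry 1
  3+1+1 = 5

0o51233552205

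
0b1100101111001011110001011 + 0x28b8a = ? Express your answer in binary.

0b1100110100010001100010101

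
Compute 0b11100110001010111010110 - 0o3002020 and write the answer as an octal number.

0b11100110001010111010110 = 0o34612726 in octal.
Subtract column by column in base 8:
  6-0 → 6
  2-2 → 0
  7-0 → 7
  2-2 → 0
  1-0 → 1
  6-0 → 6
  4-3 → 1
  3-0 → 3

0o31610706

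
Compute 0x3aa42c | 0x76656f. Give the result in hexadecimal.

0x7ee56f

OR each hex digit independently (no carries):
  3|7=7, a|6=e, a|6=e, 4|5=5, 2|6=6, c|f=f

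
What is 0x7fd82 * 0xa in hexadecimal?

Multiply each base-16 digit by 10, carrying:
  2×10 = 20 → write 4 carry 1
  8×10+1 = 81 → write 1 carry 5
  d×10+5 = 135 → write 7 carry 8
  f×10+8 = 158 → write e carry 9
  7×10+9 = 79 → write f carry 4
  remaining carry: 4

0x4fe714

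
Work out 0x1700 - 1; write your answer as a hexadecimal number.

0x16ff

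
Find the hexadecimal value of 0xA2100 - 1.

0xA20FF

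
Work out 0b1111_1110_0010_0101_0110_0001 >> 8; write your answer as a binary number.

0b1111111000100101

Right shift by 8: drop the 8 least-significant bits.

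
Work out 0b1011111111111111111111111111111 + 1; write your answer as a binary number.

The trailing 29 digits are 1 (max in base 2), so adding 1 cascades: they roll to 0 and the next digit up increments.

0b1100000000000000000000000000000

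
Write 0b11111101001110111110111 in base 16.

Group the bits into nibbles: 0111 1110 1001 1101 1111 0111 → 7E9DF7.

0x7E9DF7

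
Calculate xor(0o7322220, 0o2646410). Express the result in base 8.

XOR each oct digit independently (no carries):
  7^2=5, 3^6=5, 2^4=6, 2^6=4, 2^4=6, 2^1=3, 0^0=0

0o5564630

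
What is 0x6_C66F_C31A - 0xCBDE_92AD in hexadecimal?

0x5FA91306D

Subtract column by column in base 16:
  A-D → D (borrow)
  1-A-1 → 6 (borrow)
  3-2-1 → 0
  C-9 → 3
  F-E → 1
  6-D → 9 (borrow)
  6-B-1 → A (borrow)
  C-C-1 → F (borrow)
  6-0-1 → 5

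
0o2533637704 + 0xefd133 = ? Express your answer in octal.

0xefd133 = 0o73750463 in octal.
Add column by column in base 8, right to left:
  4+3 = 7
  0+6 = 6
  7+4 = 3 carry 1
  7+0+1 = 0 carry 1
  3+5+1 = 1 carry 1
  6+7+1 = 6 carry 1
  3+3+1 = 7
  3+7 = 2 carry 1
  5+0+1 = 6
  2+0 = 2

0o2627610367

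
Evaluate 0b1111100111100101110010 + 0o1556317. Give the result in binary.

0b10001010101011001000001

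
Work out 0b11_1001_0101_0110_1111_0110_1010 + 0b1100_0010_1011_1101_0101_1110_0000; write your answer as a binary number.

0b1111110000010100010101001010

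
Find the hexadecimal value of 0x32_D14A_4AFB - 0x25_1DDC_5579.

0xDB36DF582

Subtract column by column in base 16:
  B-9 → 2
  F-7 → 8
  A-5 → 5
  4-5 → F (borrow)
  A-C-1 → D (borrow)
  4-D-1 → 6 (borrow)
  1-D-1 → 3 (borrow)
  D-1-1 → B
  2-5 → D (borrow)
  3-2-1 → 0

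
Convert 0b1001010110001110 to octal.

0o112616

Group the bits in threes: 001 001 010 110 001 110 → 112616.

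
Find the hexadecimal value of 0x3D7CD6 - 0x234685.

0x1A3651

Subtract column by column in base 16:
  6-5 → 1
  D-8 → 5
  C-6 → 6
  7-4 → 3
  D-3 → A
  3-2 → 1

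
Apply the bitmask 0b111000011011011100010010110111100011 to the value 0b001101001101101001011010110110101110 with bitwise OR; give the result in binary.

OR bit by bit (1 where either bit is 1):
  001101001101101001011010110110101110
| 111000011011011100010010110111100011
= 111101011111111101011010110111101111

0b111101011111111101011010110111101111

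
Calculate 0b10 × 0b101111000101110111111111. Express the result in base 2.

0b1011110001011101111111110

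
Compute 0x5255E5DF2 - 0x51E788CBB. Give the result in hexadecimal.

0x6E5D137

Subtract column by column in base 16:
  2-B → 7 (borrow)
  F-B-1 → 3
  D-C → 1
  5-8 → D (borrow)
  E-8-1 → 5
  5-7 → E (borrow)
  5-E-1 → 6 (borrow)
  2-1-1 → 0
  5-5 → 0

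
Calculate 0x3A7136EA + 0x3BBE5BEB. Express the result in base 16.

0x762F92D5

Add column by column in base 16, right to left:
  A+B = 5 carry 1
  E+E+1 = D carry 1
  6+B+1 = 2 carry 1
  3+5+1 = 9
  1+E = F
  7+B = 2 carry 1
  A+B+1 = 6 carry 1
  3+3+1 = 7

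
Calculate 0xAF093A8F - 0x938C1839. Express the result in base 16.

Subtract column by column in base 16:
  F-9 → 6
  8-3 → 5
  A-8 → 2
  3-1 → 2
  9-C → D (borrow)
  0-8-1 → 7 (borrow)
  F-3-1 → B
  A-9 → 1

0x1B7D2256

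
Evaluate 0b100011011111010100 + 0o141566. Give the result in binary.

0b101111101101001010

0o141566 = 0b1100001101110110 in binary.
Add column by column in base 2, right to left:
  0+0 = 0
  0+1 = 1
  1+1 = 0 carry 1
  0+0+1 = 1
  1+1 = 0 carry 1
  0+1+1 = 0 carry 1
  1+1+1 = 1 carry 1
  1+0+1 = 0 carry 1
  1+1+1 = 1 carry 1
  1+1+1 = 1 carry 1
  1+0+1 = 0 carry 1
  0+0+1 = 1
  1+0 = 1
  1+0 = 1
  0+1 = 1
  0+1 = 1
  0+0 = 0
  1+0 = 1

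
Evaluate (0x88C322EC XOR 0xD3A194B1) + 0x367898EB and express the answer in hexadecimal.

0x91DB4F48

First 0x88C322EC XOR 0xD3A194B1 = 0x5B62B65D.
Add column by column in base 16, right to left:
  D+B = 8 carry 1
  5+E+1 = 4 carry 1
  6+8+1 = F
  B+9 = 4 carry 1
  2+8+1 = B
  6+7 = D
  B+6 = 1 carry 1
  5+3+1 = 9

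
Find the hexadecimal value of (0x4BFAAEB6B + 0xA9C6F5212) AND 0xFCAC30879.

0xF48020879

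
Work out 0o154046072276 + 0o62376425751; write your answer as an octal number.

Add column by column in base 8, right to left:
  6+1 = 7
  7+5 = 4 carry 1
  2+7+1 = 2 carry 1
  2+5+1 = 0 carry 1
  7+2+1 = 2 carry 1
  0+4+1 = 5
  6+6 = 4 carry 1
  4+7+1 = 4 carry 1
  0+3+1 = 4
  4+2 = 6
  5+6 = 3 carry 1
  1+0+1 = 2

0o236444520247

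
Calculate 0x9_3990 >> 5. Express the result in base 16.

0x49CC

5 bits is not a whole number of base-16 digits; in binary: 10010011100110010000 >> 5 = 100100111001100.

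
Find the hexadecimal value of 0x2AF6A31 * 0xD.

0x22E8647D

Multiply each base-16 digit by 13, carrying:
  1×13 = 13 → write D
  3×13 = 39 → write 7 carry 2
  A×13+2 = 132 → write 4 carry 8
  6×13+8 = 86 → write 6 carry 5
  F×13+5 = 200 → write 8 carry 12
  A×13+12 = 142 → write E carry 8
  2×13+8 = 34 → write 2 carry 2
  remaining carry: 2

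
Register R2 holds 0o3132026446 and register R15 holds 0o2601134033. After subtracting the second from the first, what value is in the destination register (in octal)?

0o330672413

Subtract column by column in base 8:
  6-3 → 3
  4-3 → 1
  4-0 → 4
  6-4 → 2
  2-3 → 7 (borrow)
  0-1-1 → 6 (borrow)
  2-1-1 → 0
  3-0 → 3
  1-6 → 3 (borrow)
  3-2-1 → 0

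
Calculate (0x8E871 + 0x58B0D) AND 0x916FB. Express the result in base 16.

0x8127A

Add column by column in base 16, right to left:
  1+D = E
  7+0 = 7
  8+B = 3 carry 1
  E+8+1 = 7 carry 1
  8+5+1 = E
Sum = 0xE737E; now AND with 0x916FB:
  E&9=8, 7&1=1, 3&6=2, 7&F=7, E&B=A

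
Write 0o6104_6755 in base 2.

0b110001000100110111101101

Each octal digit is 3 bits: 6=110 1=001 0=000 4=100 6=110 7=111 5=101 5=101.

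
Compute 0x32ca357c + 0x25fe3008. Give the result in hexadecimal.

0x58c86584

Add column by column in base 16, right to left:
  c+8 = 4 carry 1
  7+0+1 = 8
  5+0 = 5
  3+3 = 6
  a+e = 8 carry 1
  c+f+1 = c carry 1
  2+5+1 = 8
  3+2 = 5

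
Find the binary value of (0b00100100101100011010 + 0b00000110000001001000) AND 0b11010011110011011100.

Add column by column in base 2, right to left:
  0+0 = 0
  1+0 = 1
  0+0 = 0
  1+1 = 0 carry 1
  1+0+1 = 0 carry 1
  0+0+1 = 1
  0+1 = 1
  0+0 = 0
  1+0 = 1
  1+0 = 1
  0+0 = 0
  1+0 = 1
  0+0 = 0
  0+1 = 1
  1+1 = 0 carry 1
  0+0+1 = 1
  0+0 = 0
  1+0 = 1
Sum = 0b101010101101100010; now AND with 0b11010011110011011100:
  00101010101101100010
& 11010011110011011100
= 00000010100001000000

0b10100001000000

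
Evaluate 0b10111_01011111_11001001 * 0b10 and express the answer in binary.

0b1011101011111110010010

Multiply each base-2 digit by 2, carrying:
  1×2 = 2 → write 0 carry 1
  0×2+1 = 1 → write 1
  0×2 = 0 → write 0
  1×2 = 2 → write 0 carry 1
  0×2+1 = 1 → write 1
  0×2 = 0 → write 0
  1×2 = 2 → write 0 carry 1
  1×2+1 = 3 → write 1 carry 1
  1×2+1 = 3 → write 1 carry 1
  1×2+1 = 3 → write 1 carry 1
  1×2+1 = 3 → write 1 carry 1
  1×2+1 = 3 → write 1 carry 1
  1×2+1 = 3 → write 1 carry 1
  0×2+1 = 1 → write 1
  1×2 = 2 → write 0 carry 1
  0×2+1 = 1 → write 1
  1×2 = 2 → write 0 carry 1
  1×2+1 = 3 → write 1 carry 1
  1×2+1 = 3 → write 1 carry 1
  0×2+1 = 1 → write 1
  1×2 = 2 → write 0 carry 1
  remaining carry: 1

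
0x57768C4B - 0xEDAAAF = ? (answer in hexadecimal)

0x5688E19C

Subtract column by column in base 16:
  B-F → C (borrow)
  4-A-1 → 9 (borrow)
  C-A-1 → 1
  8-A → E (borrow)
  6-D-1 → 8 (borrow)
  7-E-1 → 8 (borrow)
  7-0-1 → 6
  5-0 → 5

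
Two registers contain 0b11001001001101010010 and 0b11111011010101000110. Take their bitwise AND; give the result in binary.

0b11001001000101000010

AND bit by bit (1 only where both bits are 1):
  11001001001101010010
& 11111011010101000110
= 11001001000101000010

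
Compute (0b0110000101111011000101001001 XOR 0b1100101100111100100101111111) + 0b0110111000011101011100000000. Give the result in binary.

First 0b0110000101111011000101001001 XOR 0b1100101100111100100101111111 = 0b1010101001000111100000110110.
Add column by column in base 2, right to left:
  0+0 = 0
  1+0 = 1
  1+0 = 1
  0+0 = 0
  1+0 = 1
  1+0 = 1
  0+0 = 0
  0+0 = 0
  0+1 = 1
  0+1 = 1
  0+1 = 1
  1+0 = 1
  1+1 = 0 carry 1
  1+0+1 = 0 carry 1
  1+1+1 = 1 carry 1
  0+1+1 = 0 carry 1
  0+1+1 = 0 carry 1
  0+0+1 = 1
  1+0 = 1
  0+0 = 0
  0+0 = 0
  1+1 = 0 carry 1
  0+1+1 = 0 carry 1
  1+1+1 = 1 carry 1
  0+0+1 = 1
  1+1 = 0 carry 1
  0+1+1 = 0 carry 1
  1+0+1 = 0 carry 1
  final carry 1

0b10001100001100100111100110110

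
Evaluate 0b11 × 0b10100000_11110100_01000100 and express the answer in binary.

Multiply each base-2 digit by 3, carrying:
  0×3 = 0 → write 0
  0×3 = 0 → write 0
  1×3 = 3 → write 1 carry 1
  0×3+1 = 1 → write 1
  0×3 = 0 → write 0
  0×3 = 0 → write 0
  1×3 = 3 → write 1 carry 1
  0×3+1 = 1 → write 1
  0×3 = 0 → write 0
  0×3 = 0 → write 0
  1×3 = 3 → write 1 carry 1
  0×3+1 = 1 → write 1
  1×3 = 3 → write 1 carry 1
  1×3+1 = 4 → write 0 carry 2
  1×3+2 = 5 → write 1 carry 2
  1×3+2 = 5 → write 1 carry 2
  0×3+2 = 2 → write 0 carry 1
  0×3+1 = 1 → write 1
  0×3 = 0 → write 0
  0×3 = 0 → write 0
  0×3 = 0 → write 0
  1×3 = 3 → write 1 carry 1
  0×3+1 = 1 → write 1
  1×3 = 3 → write 1 carry 1
  remaining carry: 1

0b1111000101101110011001100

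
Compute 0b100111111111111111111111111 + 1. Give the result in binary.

0b101000000000000000000000000

The trailing 24 digits are 1 (max in base 2), so adding 1 cascades: they roll to 0 and the next digit up increments.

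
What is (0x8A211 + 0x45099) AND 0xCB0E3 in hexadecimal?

0xCB0A2

Add column by column in base 16, right to left:
  1+9 = A
  1+9 = A
  2+0 = 2
  A+5 = F
  8+4 = C
Sum = 0xCF2AA; now AND with 0xCB0E3:
  C&C=C, F&B=B, 2&0=0, A&E=A, A&3=2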